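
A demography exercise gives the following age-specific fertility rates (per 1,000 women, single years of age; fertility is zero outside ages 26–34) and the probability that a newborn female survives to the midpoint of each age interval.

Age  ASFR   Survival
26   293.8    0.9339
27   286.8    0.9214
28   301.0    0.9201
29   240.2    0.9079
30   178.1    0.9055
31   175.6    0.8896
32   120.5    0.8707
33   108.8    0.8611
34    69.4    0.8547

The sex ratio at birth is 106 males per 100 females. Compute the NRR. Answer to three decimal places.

0.781

Proportion female at birth = 100 / (100 + 106) = 0.48544.
Per-age-group product (1 × ASFR × survival probability):
  26: 1 × 293.8/1000 × 0.9339 = 0.27438
  27: 1 × 286.8/1000 × 0.9214 = 0.26426
  28: 1 × 301.0/1000 × 0.9201 = 0.27695
  29: 1 × 240.2/1000 × 0.9079 = 0.21808
  30: 1 × 178.1/1000 × 0.9055 = 0.16127
  31: 1 × 175.6/1000 × 0.8896 = 0.15621
  32: 1 × 120.5/1000 × 0.8707 = 0.10492
  33: 1 × 108.8/1000 × 0.8611 = 0.09369
  34: 1 × 69.4/1000 × 0.8547 = 0.05932
Sum = 1.60908
NRR = 0.48544 × 1.60908 = 0.78111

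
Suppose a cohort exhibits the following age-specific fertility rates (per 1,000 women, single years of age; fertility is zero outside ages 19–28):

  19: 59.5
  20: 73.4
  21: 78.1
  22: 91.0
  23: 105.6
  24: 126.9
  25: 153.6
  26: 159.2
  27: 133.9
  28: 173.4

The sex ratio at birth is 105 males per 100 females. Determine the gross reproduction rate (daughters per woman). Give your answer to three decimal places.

Proportion female at birth = 100 / (100 + 105) = 0.48780.
Sum of ASFRs = 59.5 + 73.4 + 78.1 + 91.0 + 105.6 + 126.9 + 153.6 + 159.2 + 133.9 + 173.4 = 1154.6
TFR = 1154.6 / 1000 = 1.1546
GRR = 0.48780 × 1.1546 = 0.56321

0.563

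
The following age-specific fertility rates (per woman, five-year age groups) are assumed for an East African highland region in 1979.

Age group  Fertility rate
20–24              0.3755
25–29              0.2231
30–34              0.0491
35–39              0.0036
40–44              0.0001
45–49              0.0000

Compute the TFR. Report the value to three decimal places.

Sum of ASFRs = 0.3755 + 0.2231 + 0.0491 + 0.0036 + 0.0001 + 0.0000 = 0.6514
TFR = 5 × 0.6514 = 3.257

3.257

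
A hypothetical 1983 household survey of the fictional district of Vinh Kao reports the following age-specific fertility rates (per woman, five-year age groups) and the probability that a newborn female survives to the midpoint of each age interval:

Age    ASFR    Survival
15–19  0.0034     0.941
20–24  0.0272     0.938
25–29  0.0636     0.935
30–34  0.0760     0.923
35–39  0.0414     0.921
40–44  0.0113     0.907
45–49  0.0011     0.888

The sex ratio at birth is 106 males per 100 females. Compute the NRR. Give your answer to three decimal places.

Proportion female at birth = 100 / (100 + 106) = 0.48544.
Each age group contributes 5 × ASFR × survival:
  15–19: 5 × 0.0034 × 0.941 = 0.01600
  20–24: 5 × 0.0272 × 0.938 = 0.12757
  25–29: 5 × 0.0636 × 0.935 = 0.29733
  30–34: 5 × 0.0760 × 0.923 = 0.35074
  35–39: 5 × 0.0414 × 0.921 = 0.19065
  40–44: 5 × 0.0113 × 0.907 = 0.05125
  45–49: 5 × 0.0011 × 0.888 = 0.00488
Sum = 1.03842
NRR = 0.48544 × 1.03842 = 0.50409
With NRR below 1 the population is below replacement fertility.

0.504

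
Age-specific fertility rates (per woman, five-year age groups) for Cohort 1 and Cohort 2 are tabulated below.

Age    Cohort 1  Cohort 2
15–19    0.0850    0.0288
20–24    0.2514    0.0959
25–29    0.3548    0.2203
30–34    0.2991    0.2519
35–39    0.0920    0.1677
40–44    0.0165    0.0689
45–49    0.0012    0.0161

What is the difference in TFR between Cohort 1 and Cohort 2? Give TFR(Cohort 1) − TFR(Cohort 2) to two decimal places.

Cohort 1:
  Sum of ASFRs = 0.0850 + 0.2514 + 0.3548 + 0.2991 + 0.0920 + 0.0165 + 0.0012 = 1.1000
  TFR = 5 × 1.1000 = 5.5
Cohort 2:
  Sum of ASFRs = 0.0288 + 0.0959 + 0.2203 + 0.2519 + 0.1677 + 0.0689 + 0.0161 = 0.8496
  TFR = 5 × 0.8496 = 4.248
Difference = 5.5 − 4.248 = 1.252

1.25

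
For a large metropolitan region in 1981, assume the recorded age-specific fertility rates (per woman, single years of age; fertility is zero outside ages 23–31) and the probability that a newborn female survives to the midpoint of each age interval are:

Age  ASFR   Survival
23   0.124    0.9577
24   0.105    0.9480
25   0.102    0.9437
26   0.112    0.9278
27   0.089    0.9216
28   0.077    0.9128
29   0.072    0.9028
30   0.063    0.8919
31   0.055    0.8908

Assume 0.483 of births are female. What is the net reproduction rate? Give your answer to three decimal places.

Proportion female at birth = 0.483.
Each age group contributes 1 × ASFR × survival:
  23: 1 × 0.124 × 0.9577 = 0.11875
  24: 1 × 0.105 × 0.9480 = 0.09954
  25: 1 × 0.102 × 0.9437 = 0.09626
  26: 1 × 0.112 × 0.9278 = 0.10391
  27: 1 × 0.089 × 0.9216 = 0.08202
  28: 1 × 0.077 × 0.9128 = 0.07029
  29: 1 × 0.072 × 0.9028 = 0.06500
  30: 1 × 0.063 × 0.8919 = 0.05619
  31: 1 × 0.055 × 0.8908 = 0.04899
Sum = 0.74095
NRR = 0.483 × 0.74095 = 0.35788
An NRR under 1 implies long-run decline under these rates.

0.358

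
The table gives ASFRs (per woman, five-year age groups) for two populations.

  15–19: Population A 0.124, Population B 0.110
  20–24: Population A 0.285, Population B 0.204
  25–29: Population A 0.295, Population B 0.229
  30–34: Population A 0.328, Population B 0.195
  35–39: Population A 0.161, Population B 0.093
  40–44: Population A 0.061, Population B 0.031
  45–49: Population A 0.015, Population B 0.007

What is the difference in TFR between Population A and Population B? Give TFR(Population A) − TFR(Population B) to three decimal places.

Population A:
  Sum of ASFRs = 0.124 + 0.285 + 0.295 + 0.328 + 0.161 + 0.061 + 0.015 = 1.269
  TFR = 5 × 1.269 = 6.345
Population B:
  Sum of ASFRs = 0.110 + 0.204 + 0.229 + 0.195 + 0.093 + 0.031 + 0.007 = 0.869
  TFR = 5 × 0.869 = 4.345
Difference = 6.345 − 4.345 = 2

2.000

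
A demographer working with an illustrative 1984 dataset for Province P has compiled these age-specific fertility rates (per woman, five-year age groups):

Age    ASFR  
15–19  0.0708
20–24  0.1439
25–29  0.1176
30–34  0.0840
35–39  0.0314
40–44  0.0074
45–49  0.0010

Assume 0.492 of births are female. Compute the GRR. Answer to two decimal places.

Proportion female at birth = 0.492.
Sum of ASFRs = 0.0708 + 0.1439 + 0.1176 + 0.0840 + 0.0314 + 0.0074 + 0.0010 = 0.4561
TFR = 5 × 0.4561 = 2.2805
GRR = 0.492 × 2.2805 = 1.12201

1.12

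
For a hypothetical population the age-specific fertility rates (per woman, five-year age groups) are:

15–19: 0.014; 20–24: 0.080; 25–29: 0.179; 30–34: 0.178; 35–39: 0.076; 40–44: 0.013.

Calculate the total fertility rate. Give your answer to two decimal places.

Sum of ASFRs = 0.014 + 0.080 + 0.179 + 0.178 + 0.076 + 0.013 = 0.540
TFR = 5 × 0.540 = 2.7

2.70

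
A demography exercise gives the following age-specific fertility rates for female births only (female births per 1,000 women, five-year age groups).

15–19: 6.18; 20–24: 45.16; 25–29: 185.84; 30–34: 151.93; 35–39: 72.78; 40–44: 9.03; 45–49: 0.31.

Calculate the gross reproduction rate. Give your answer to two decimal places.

Sum of female ASFRs = 6.18 + 45.16 + 185.84 + 151.93 + 72.78 + 9.03 + 0.31 = 471.23
GRR = 5 × 471.23 / 1000 = 2.35615

2.36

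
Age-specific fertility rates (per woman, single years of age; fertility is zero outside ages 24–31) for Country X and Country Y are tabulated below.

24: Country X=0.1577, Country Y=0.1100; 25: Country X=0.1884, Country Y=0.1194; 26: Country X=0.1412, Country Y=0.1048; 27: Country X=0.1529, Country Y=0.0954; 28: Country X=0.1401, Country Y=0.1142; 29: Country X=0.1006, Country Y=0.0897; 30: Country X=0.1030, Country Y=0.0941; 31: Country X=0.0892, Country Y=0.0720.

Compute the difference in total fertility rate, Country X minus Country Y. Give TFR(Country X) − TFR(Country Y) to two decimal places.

0.27

Country X:
  Sum of ASFRs = 0.1577 + 0.1884 + 0.1412 + 0.1529 + 0.1401 + 0.1006 + 0.1030 + 0.0892 = 1.0731
  TFR = 1.0731
Country Y:
  Sum of ASFRs = 0.1100 + 0.1194 + 0.1048 + 0.0954 + 0.1142 + 0.0897 + 0.0941 + 0.0720 = 0.7996
  TFR = 0.7996
Difference = 1.0731 − 0.7996 = 0.2735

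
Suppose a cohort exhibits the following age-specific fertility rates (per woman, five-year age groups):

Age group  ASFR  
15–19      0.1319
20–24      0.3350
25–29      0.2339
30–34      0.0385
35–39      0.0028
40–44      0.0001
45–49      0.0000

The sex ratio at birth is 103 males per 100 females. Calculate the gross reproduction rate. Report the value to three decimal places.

1.828

Proportion female at birth = 100 / (100 + 103) = 0.49261.
Sum of ASFRs = 0.1319 + 0.3350 + 0.2339 + 0.0385 + 0.0028 + 0.0001 + 0.0000 = 0.7422
TFR = 5 × 0.7422 = 3.711
GRR = 0.49261 × 3.711 = 1.82808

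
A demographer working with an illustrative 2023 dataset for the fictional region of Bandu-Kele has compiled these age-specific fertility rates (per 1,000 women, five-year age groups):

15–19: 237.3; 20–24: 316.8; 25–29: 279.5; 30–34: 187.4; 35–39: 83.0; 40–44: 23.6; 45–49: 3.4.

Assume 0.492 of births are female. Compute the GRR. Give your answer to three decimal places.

Proportion female at birth = 0.492.
Sum of ASFRs = 237.3 + 316.8 + 279.5 + 187.4 + 83.0 + 23.6 + 3.4 = 1131.0
TFR = 5 × 1131.0 / 1000 = 5.655
GRR = 0.492 × 5.655 = 2.78226

2.782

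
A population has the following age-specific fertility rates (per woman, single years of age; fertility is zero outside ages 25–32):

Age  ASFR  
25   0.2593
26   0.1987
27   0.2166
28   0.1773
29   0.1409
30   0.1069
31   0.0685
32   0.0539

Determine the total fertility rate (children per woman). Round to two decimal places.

Sum of ASFRs = 0.2593 + 0.1987 + 0.2166 + 0.1773 + 0.1409 + 0.1069 + 0.0685 + 0.0539 = 1.2221
TFR = 1.2221

1.22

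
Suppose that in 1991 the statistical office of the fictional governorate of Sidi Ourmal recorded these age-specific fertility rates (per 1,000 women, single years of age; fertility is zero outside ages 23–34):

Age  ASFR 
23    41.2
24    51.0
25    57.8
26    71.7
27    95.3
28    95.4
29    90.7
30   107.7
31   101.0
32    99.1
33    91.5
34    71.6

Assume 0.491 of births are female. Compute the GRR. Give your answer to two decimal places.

0.48

Proportion female at birth = 0.491.
Sum of ASFRs = 41.2 + 51.0 + 57.8 + 71.7 + 95.3 + 95.4 + 90.7 + 107.7 + 101.0 + 99.1 + 91.5 + 71.6 = 974.0
TFR = 974.0 / 1000 = 0.974
GRR = 0.491 × 0.974 = 0.47823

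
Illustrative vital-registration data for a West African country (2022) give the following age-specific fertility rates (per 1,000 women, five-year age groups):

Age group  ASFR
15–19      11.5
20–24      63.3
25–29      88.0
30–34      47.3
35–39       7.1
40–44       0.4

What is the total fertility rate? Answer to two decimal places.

Sum of ASFRs = 11.5 + 63.3 + 88.0 + 47.3 + 7.1 + 0.4 = 217.6
TFR = 5 × 217.6 / 1000 = 1.088

1.09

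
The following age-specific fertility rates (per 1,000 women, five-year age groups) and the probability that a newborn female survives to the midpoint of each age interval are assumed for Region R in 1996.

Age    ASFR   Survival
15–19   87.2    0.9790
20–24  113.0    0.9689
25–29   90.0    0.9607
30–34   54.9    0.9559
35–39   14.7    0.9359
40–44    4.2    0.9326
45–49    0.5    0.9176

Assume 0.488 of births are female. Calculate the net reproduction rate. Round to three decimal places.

0.859

Proportion female at birth = 0.488.
Each age group contributes 5 × ASFR × survival:
  15–19: 5 × 87.2/1000 × 0.9790 = 0.42684
  20–24: 5 × 113.0/1000 × 0.9689 = 0.54743
  25–29: 5 × 90.0/1000 × 0.9607 = 0.43232
  30–34: 5 × 54.9/1000 × 0.9559 = 0.26239
  35–39: 5 × 14.7/1000 × 0.9359 = 0.06879
  40–44: 5 × 4.2/1000 × 0.9326 = 0.01958
  45–49: 5 × 0.5/1000 × 0.9176 = 0.00229
Sum = 1.75964
NRR = 0.488 × 1.75964 = 0.85870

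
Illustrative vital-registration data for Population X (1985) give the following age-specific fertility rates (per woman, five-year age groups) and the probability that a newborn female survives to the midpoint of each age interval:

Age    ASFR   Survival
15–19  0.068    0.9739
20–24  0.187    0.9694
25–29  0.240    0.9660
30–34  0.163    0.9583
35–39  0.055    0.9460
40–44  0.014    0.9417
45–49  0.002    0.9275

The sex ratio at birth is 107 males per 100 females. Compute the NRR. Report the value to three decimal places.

Proportion female at birth = 100 / (100 + 107) = 0.48309.
Per-age-group product (5 × ASFR × survival probability):
  15–19: 5 × 0.068 × 0.9739 = 0.33113
  20–24: 5 × 0.187 × 0.9694 = 0.90639
  25–29: 5 × 0.240 × 0.9660 = 1.15920
  30–34: 5 × 0.163 × 0.9583 = 0.78101
  35–39: 5 × 0.055 × 0.9460 = 0.26015
  40–44: 5 × 0.014 × 0.9417 = 0.06592
  45–49: 5 × 0.002 × 0.9275 = 0.00928
Sum = 3.51308
NRR = 0.48309 × 3.51308 = 1.69713

1.697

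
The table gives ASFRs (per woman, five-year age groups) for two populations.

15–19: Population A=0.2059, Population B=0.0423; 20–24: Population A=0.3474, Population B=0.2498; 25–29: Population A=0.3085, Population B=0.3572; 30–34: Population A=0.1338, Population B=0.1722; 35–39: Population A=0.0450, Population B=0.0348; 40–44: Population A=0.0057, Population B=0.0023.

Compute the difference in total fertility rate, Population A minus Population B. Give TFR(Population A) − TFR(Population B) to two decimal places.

Population A:
  Sum of ASFRs = 0.2059 + 0.3474 + 0.3085 + 0.1338 + 0.0450 + 0.0057 = 1.0463
  TFR = 5 × 1.0463 = 5.2315
Population B:
  Sum of ASFRs = 0.0423 + 0.2498 + 0.3572 + 0.1722 + 0.0348 + 0.0023 = 0.8586
  TFR = 5 × 0.8586 = 4.293
Difference = 5.2315 − 4.293 = 0.9385

0.94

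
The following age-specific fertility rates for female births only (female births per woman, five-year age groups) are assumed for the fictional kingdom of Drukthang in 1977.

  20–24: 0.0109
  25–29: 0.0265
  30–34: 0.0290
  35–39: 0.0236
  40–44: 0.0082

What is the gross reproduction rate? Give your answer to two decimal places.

0.49

Sum of female ASFRs = 0.0109 + 0.0265 + 0.0290 + 0.0236 + 0.0082 = 0.0982
GRR = 5 × 0.0982 = 0.491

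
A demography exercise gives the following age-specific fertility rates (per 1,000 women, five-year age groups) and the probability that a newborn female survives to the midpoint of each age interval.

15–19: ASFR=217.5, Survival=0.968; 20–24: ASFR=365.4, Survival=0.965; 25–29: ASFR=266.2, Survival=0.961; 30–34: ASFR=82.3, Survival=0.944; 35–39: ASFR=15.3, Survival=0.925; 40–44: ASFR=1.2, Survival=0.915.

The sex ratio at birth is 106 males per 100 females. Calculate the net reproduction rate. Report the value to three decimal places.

2.213

Proportion female at birth = 100 / (100 + 106) = 0.48544.
Per-age-group product (5 × ASFR × survival probability):
  15–19: 5 × 217.5/1000 × 0.968 = 1.05270
  20–24: 5 × 365.4/1000 × 0.965 = 1.76306
  25–29: 5 × 266.2/1000 × 0.961 = 1.27909
  30–34: 5 × 82.3/1000 × 0.944 = 0.38846
  35–39: 5 × 15.3/1000 × 0.925 = 0.07076
  40–44: 5 × 1.2/1000 × 0.915 = 0.00549
Sum = 4.55956
NRR = 0.48544 × 4.55956 = 2.21339
An NRR exceeding 1 indicates intrinsic growth under these rates.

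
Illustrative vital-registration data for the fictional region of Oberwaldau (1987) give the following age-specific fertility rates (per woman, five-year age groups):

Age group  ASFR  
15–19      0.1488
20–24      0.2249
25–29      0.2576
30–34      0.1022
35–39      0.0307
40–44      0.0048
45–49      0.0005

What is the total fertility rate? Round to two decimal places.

Sum of ASFRs = 0.1488 + 0.2249 + 0.2576 + 0.1022 + 0.0307 + 0.0048 + 0.0005 = 0.7695
TFR = 5 × 0.7695 = 3.8475

3.85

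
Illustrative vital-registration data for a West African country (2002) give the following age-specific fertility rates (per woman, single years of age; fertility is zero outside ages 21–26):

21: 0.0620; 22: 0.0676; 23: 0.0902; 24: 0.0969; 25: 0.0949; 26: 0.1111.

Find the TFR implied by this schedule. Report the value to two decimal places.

Sum of ASFRs = 0.0620 + 0.0676 + 0.0902 + 0.0969 + 0.0949 + 0.1111 = 0.5227
TFR = 0.5227

0.52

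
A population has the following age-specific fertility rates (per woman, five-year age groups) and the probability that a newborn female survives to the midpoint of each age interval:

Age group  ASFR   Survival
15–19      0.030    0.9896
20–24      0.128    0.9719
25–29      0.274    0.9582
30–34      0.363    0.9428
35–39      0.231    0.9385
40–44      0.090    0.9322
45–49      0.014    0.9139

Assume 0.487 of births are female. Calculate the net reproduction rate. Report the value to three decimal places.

2.611

Proportion female at birth = 0.487.
Each age group contributes 5 × ASFR × survival:
  15–19: 5 × 0.030 × 0.9896 = 0.14844
  20–24: 5 × 0.128 × 0.9719 = 0.62202
  25–29: 5 × 0.274 × 0.9582 = 1.31273
  30–34: 5 × 0.363 × 0.9428 = 1.71118
  35–39: 5 × 0.231 × 0.9385 = 1.08397
  40–44: 5 × 0.090 × 0.9322 = 0.41949
  45–49: 5 × 0.014 × 0.9139 = 0.06397
Sum = 5.36180
NRR = 0.487 × 5.36180 = 2.61120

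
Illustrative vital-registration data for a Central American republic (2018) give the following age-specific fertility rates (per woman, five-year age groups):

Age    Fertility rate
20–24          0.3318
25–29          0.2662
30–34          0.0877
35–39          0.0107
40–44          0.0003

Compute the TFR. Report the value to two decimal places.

Sum of ASFRs = 0.3318 + 0.2662 + 0.0877 + 0.0107 + 0.0003 = 0.6967
TFR = 5 × 0.6967 = 3.4835

3.48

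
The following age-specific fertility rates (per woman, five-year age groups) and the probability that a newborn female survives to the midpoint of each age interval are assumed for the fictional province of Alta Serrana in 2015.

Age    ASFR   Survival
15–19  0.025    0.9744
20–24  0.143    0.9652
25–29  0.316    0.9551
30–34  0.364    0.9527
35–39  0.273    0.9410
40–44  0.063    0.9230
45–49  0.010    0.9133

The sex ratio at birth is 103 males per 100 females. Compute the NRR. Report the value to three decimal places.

Proportion female at birth = 100 / (100 + 103) = 0.49261.
Survival-weighted fertility by age (5·fₓ·Sₓ):
  15–19: 5 × 0.025 × 0.9744 = 0.12180
  20–24: 5 × 0.143 × 0.9652 = 0.69012
  25–29: 5 × 0.316 × 0.9551 = 1.50906
  30–34: 5 × 0.364 × 0.9527 = 1.73391
  35–39: 5 × 0.273 × 0.9410 = 1.28447
  40–44: 5 × 0.063 × 0.9230 = 0.29075
  45–49: 5 × 0.010 × 0.9133 = 0.04567
Sum = 5.67578
NRR = 0.49261 × 5.67578 = 2.79595
NRR > 1, so each generation more than replaces itself.

2.796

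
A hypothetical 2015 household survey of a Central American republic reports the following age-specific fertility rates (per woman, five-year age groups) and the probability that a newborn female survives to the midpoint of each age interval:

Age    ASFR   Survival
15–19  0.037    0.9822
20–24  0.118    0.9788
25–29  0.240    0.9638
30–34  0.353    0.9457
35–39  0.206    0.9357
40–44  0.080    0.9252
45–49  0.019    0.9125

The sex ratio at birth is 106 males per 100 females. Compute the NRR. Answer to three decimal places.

Proportion female at birth = 100 / (100 + 106) = 0.48544.
Weighting each age-specific rate by interval width and survival:
  15–19: 5 × 0.037 × 0.9822 = 0.18171
  20–24: 5 × 0.118 × 0.9788 = 0.57749
  25–29: 5 × 0.240 × 0.9638 = 1.15656
  30–34: 5 × 0.353 × 0.9457 = 1.66916
  35–39: 5 × 0.206 × 0.9357 = 0.96377
  40–44: 5 × 0.080 × 0.9252 = 0.37008
  45–49: 5 × 0.019 × 0.9125 = 0.08669
Sum = 5.00546
NRR = 0.48544 × 5.00546 = 2.42985

2.430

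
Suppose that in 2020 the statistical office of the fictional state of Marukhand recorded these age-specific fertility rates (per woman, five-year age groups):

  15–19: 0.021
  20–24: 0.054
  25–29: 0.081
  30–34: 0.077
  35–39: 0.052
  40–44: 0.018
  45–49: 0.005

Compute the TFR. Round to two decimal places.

Sum of ASFRs = 0.021 + 0.054 + 0.081 + 0.077 + 0.052 + 0.018 + 0.005 = 0.308
TFR = 5 × 0.308 = 1.54

1.54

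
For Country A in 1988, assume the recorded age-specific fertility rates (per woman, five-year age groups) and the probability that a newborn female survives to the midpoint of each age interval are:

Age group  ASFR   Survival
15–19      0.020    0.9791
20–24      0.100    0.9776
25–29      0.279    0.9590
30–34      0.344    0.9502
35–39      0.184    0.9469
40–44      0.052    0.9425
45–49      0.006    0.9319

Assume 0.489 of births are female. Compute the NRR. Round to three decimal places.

2.300

Proportion female at birth = 0.489.
Survival-weighted fertility by age (5·fₓ·Sₓ):
  15–19: 5 × 0.020 × 0.9791 = 0.09791
  20–24: 5 × 0.100 × 0.9776 = 0.48880
  25–29: 5 × 0.279 × 0.9590 = 1.33781
  30–34: 5 × 0.344 × 0.9502 = 1.63434
  35–39: 5 × 0.184 × 0.9469 = 0.87115
  40–44: 5 × 0.052 × 0.9425 = 0.24505
  45–49: 5 × 0.006 × 0.9319 = 0.02796
Sum = 4.70302
NRR = 0.489 × 4.70302 = 2.29978
With NRR above 1 the population is above replacement fertility.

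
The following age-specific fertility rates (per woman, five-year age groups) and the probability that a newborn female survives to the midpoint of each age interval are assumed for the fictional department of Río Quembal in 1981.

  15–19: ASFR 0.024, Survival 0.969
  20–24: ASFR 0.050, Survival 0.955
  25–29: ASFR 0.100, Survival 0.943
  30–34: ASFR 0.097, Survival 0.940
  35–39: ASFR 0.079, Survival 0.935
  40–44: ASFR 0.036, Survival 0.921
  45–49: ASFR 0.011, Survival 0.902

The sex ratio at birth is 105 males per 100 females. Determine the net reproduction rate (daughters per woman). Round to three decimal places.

0.911

Proportion female at birth = 100 / (100 + 105) = 0.48780.
Survival-weighted fertility by age (5·fₓ·Sₓ):
  15–19: 5 × 0.024 × 0.969 = 0.11628
  20–24: 5 × 0.050 × 0.955 = 0.23875
  25–29: 5 × 0.100 × 0.943 = 0.47150
  30–34: 5 × 0.097 × 0.940 = 0.45590
  35–39: 5 × 0.079 × 0.935 = 0.36933
  40–44: 5 × 0.036 × 0.921 = 0.16578
  45–49: 5 × 0.011 × 0.902 = 0.04961
Sum = 1.86715
NRR = 0.48780 × 1.86715 = 0.91080
An NRR under 1 implies long-run decline under these rates.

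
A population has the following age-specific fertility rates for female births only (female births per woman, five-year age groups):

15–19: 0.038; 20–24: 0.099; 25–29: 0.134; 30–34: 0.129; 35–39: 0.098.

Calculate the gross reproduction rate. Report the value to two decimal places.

Sum of female ASFRs = 0.038 + 0.099 + 0.134 + 0.129 + 0.098 = 0.498
GRR = 5 × 0.498 = 2.49

2.49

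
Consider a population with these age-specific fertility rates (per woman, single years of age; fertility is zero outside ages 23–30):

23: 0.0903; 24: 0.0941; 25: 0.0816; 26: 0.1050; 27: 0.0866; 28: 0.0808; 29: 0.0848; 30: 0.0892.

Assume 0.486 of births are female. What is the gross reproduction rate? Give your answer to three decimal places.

Proportion female at birth = 0.486.
Sum of ASFRs = 0.0903 + 0.0941 + 0.0816 + 0.1050 + 0.0866 + 0.0808 + 0.0848 + 0.0892 = 0.7124
TFR = 0.7124
GRR = 0.486 × 0.7124 = 0.34623

0.346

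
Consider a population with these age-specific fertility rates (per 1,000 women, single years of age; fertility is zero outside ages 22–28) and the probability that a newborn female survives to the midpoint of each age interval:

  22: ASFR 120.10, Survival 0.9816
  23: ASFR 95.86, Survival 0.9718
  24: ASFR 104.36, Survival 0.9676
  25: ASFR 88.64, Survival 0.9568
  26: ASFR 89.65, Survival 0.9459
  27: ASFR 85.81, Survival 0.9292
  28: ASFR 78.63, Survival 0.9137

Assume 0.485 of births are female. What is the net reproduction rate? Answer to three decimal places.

Proportion female at birth = 0.485.
Per-age-group product (1 × ASFR × survival probability):
  22: 1 × 120.10/1000 × 0.9816 = 0.11789
  23: 1 × 95.86/1000 × 0.9718 = 0.09316
  24: 1 × 104.36/1000 × 0.9676 = 0.10098
  25: 1 × 88.64/1000 × 0.9568 = 0.08481
  26: 1 × 89.65/1000 × 0.9459 = 0.08480
  27: 1 × 85.81/1000 × 0.9292 = 0.07973
  28: 1 × 78.63/1000 × 0.9137 = 0.07184
Sum = 0.63321
NRR = 0.485 × 0.63321 = 0.30711
An NRR under 1 implies long-run decline under these rates.

0.307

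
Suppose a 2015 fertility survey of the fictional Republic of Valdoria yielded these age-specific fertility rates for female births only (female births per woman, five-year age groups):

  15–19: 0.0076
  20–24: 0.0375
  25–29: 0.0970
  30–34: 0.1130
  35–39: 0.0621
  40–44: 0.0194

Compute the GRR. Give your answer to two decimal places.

Sum of female ASFRs = 0.0076 + 0.0375 + 0.0970 + 0.1130 + 0.0621 + 0.0194 = 0.3366
GRR = 5 × 0.3366 = 1.683

1.68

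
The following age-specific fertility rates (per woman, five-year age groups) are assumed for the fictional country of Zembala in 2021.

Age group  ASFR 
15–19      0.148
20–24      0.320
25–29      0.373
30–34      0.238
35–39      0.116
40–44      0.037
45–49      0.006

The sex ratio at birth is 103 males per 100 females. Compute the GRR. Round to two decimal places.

Proportion female at birth = 100 / (100 + 103) = 0.49261.
Sum of ASFRs = 0.148 + 0.320 + 0.373 + 0.238 + 0.116 + 0.037 + 0.006 = 1.238
TFR = 5 × 1.238 = 6.19
GRR = 0.49261 × 6.19 = 3.04926

3.05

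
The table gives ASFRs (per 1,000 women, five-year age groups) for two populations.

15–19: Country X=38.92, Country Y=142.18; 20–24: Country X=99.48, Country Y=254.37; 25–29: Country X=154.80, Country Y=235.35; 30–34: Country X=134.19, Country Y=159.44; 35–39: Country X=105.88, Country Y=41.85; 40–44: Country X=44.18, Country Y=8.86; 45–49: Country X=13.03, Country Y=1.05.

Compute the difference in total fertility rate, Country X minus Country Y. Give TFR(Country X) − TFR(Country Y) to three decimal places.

Country X:
  Sum of ASFRs = 38.92 + 99.48 + 154.80 + 134.19 + 105.88 + 44.18 + 13.03 = 590.48
  TFR = 5 × 590.48 / 1000 = 2.9524
Country Y:
  Sum of ASFRs = 142.18 + 254.37 + 235.35 + 159.44 + 41.85 + 8.86 + 1.05 = 843.10
  TFR = 5 × 843.10 / 1000 = 4.2155
Difference = 2.9524 − 4.2155 = -1.2631

-1.263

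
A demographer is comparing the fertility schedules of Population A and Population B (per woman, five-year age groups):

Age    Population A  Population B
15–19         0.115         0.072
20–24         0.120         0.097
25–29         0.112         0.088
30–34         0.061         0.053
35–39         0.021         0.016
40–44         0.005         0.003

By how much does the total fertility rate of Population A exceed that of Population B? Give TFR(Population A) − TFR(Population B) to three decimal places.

0.525

Population A:
  Sum of ASFRs = 0.115 + 0.120 + 0.112 + 0.061 + 0.021 + 0.005 = 0.434
  TFR = 5 × 0.434 = 2.17
Population B:
  Sum of ASFRs = 0.072 + 0.097 + 0.088 + 0.053 + 0.016 + 0.003 = 0.329
  TFR = 5 × 0.329 = 1.645
Difference = 2.17 − 1.645 = 0.525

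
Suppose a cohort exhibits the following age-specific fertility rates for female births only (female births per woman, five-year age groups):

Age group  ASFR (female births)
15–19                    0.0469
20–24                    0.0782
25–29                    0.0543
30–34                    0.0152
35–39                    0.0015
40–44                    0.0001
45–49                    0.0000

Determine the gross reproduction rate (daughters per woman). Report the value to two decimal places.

Sum of female ASFRs = 0.0469 + 0.0782 + 0.0543 + 0.0152 + 0.0015 + 0.0001 + 0.0000 = 0.1962
GRR = 5 × 0.1962 = 0.981

0.98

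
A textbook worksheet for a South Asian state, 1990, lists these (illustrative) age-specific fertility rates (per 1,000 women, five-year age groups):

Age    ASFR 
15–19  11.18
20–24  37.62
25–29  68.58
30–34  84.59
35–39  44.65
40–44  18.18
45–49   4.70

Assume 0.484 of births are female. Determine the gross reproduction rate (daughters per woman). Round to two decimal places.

Proportion female at birth = 0.484.
Sum of ASFRs = 11.18 + 37.62 + 68.58 + 84.59 + 44.65 + 18.18 + 4.70 = 269.50
TFR = 5 × 269.50 / 1000 = 1.3475
GRR = 0.484 × 1.3475 = 0.65219

0.65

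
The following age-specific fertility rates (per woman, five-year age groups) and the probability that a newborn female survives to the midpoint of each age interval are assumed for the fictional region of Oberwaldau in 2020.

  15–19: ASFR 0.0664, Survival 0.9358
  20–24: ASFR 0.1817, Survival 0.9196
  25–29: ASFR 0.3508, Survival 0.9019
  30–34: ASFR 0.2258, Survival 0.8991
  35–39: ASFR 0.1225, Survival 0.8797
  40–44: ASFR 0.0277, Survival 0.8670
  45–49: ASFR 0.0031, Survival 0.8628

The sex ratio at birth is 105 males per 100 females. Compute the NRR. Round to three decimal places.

2.154

Proportion female at birth = 100 / (100 + 105) = 0.48780.
Each age group contributes 5 × ASFR × survival:
  15–19: 5 × 0.0664 × 0.9358 = 0.31069
  20–24: 5 × 0.1817 × 0.9196 = 0.83546
  25–29: 5 × 0.3508 × 0.9019 = 1.58193
  30–34: 5 × 0.2258 × 0.8991 = 1.01508
  35–39: 5 × 0.1225 × 0.8797 = 0.53882
  40–44: 5 × 0.0277 × 0.8670 = 0.12008
  45–49: 5 × 0.0031 × 0.8628 = 0.01337
Sum = 4.41543
NRR = 0.48780 × 4.41543 = 2.15385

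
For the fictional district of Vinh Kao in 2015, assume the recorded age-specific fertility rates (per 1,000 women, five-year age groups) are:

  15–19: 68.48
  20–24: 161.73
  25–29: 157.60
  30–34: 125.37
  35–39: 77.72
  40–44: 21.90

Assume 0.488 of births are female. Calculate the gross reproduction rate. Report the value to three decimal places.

Proportion female at birth = 0.488.
Sum of ASFRs = 68.48 + 161.73 + 157.60 + 125.37 + 77.72 + 21.90 = 612.80
TFR = 5 × 612.80 / 1000 = 3.064
GRR = 0.488 × 3.064 = 1.49523

1.495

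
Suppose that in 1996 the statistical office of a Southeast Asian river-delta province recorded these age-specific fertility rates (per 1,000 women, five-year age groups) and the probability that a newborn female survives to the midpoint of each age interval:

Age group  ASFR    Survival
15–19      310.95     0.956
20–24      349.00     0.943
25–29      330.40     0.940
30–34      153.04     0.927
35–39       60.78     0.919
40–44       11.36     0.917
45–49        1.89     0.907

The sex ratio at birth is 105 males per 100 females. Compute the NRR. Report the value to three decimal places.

Proportion female at birth = 100 / (100 + 105) = 0.48780.
Per-age-group product (5 × ASFR × survival probability):
  15–19: 5 × 310.95/1000 × 0.956 = 1.48634
  20–24: 5 × 349.00/1000 × 0.943 = 1.64554
  25–29: 5 × 330.40/1000 × 0.940 = 1.55288
  30–34: 5 × 153.04/1000 × 0.927 = 0.70934
  35–39: 5 × 60.78/1000 × 0.919 = 0.27928
  40–44: 5 × 11.36/1000 × 0.917 = 0.05209
  45–49: 5 × 1.89/1000 × 0.907 = 0.00857
Sum = 5.73404
NRR = 0.48780 × 5.73404 = 2.79706
NRR > 1, so each generation more than replaces itself.

2.797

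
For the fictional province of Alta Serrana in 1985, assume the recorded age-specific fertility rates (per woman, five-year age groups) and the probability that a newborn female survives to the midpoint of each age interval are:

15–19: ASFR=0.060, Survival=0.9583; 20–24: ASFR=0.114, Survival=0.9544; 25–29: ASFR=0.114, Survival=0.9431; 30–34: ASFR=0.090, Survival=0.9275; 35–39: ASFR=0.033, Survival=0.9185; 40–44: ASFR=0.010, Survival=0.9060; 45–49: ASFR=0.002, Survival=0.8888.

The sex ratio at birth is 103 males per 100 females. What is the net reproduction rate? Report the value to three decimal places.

Proportion female at birth = 100 / (100 + 103) = 0.49261.
Survival-weighted fertility by age (5·fₓ·Sₓ):
  15–19: 5 × 0.060 × 0.9583 = 0.28749
  20–24: 5 × 0.114 × 0.9544 = 0.54401
  25–29: 5 × 0.114 × 0.9431 = 0.53757
  30–34: 5 × 0.090 × 0.9275 = 0.41738
  35–39: 5 × 0.033 × 0.9185 = 0.15155
  40–44: 5 × 0.010 × 0.9060 = 0.04530
  45–49: 5 × 0.002 × 0.8888 = 0.00889
Sum = 1.99219
NRR = 0.49261 × 1.99219 = 0.98137

0.981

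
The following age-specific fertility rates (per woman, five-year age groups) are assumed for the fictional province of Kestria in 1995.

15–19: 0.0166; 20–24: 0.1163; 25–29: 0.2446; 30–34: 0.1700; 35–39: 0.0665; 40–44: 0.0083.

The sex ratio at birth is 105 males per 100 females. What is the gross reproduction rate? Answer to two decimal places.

1.52

Proportion female at birth = 100 / (100 + 105) = 0.48780.
Sum of ASFRs = 0.0166 + 0.1163 + 0.2446 + 0.1700 + 0.0665 + 0.0083 = 0.6223
TFR = 5 × 0.6223 = 3.1115
GRR = 0.48780 × 3.1115 = 1.51779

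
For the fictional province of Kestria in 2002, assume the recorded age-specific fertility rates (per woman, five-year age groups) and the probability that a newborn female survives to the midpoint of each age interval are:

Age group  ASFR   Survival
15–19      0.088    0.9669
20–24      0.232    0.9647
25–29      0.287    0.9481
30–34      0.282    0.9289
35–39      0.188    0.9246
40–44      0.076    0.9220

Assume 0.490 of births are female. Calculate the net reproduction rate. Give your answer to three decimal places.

2.663

Proportion female at birth = 0.490.
Survival-weighted fertility by age (5·fₓ·Sₓ):
  15–19: 5 × 0.088 × 0.9669 = 0.42544
  20–24: 5 × 0.232 × 0.9647 = 1.11905
  25–29: 5 × 0.287 × 0.9481 = 1.36052
  30–34: 5 × 0.282 × 0.9289 = 1.30975
  35–39: 5 × 0.188 × 0.9246 = 0.86912
  40–44: 5 × 0.076 × 0.9220 = 0.35036
Sum = 5.43424
NRR = 0.490 × 5.43424 = 2.66278
NRR > 1, so each generation more than replaces itself.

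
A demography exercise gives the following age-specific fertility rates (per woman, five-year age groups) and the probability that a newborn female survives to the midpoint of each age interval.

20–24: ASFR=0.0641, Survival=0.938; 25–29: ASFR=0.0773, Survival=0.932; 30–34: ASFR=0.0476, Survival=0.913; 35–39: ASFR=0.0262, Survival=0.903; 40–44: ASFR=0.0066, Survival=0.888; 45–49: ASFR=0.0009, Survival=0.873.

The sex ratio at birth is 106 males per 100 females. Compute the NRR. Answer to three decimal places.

0.500

Proportion female at birth = 100 / (100 + 106) = 0.48544.
Each age group contributes 5 × ASFR × survival:
  20–24: 5 × 0.0641 × 0.938 = 0.30063
  25–29: 5 × 0.0773 × 0.932 = 0.36022
  30–34: 5 × 0.0476 × 0.913 = 0.21729
  35–39: 5 × 0.0262 × 0.903 = 0.11829
  40–44: 5 × 0.0066 × 0.888 = 0.02930
  45–49: 5 × 0.0009 × 0.873 = 0.00393
Sum = 1.02966
NRR = 0.48544 × 1.02966 = 0.49984
With NRR below 1 the population is below replacement fertility.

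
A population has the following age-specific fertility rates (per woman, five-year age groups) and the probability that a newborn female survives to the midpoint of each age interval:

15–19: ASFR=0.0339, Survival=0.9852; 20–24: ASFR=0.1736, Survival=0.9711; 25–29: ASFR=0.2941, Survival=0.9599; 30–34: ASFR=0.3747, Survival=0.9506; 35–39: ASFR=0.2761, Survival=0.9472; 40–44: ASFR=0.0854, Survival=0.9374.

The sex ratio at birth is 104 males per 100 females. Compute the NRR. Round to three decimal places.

Proportion female at birth = 100 / (100 + 104) = 0.49020.
Survival-weighted fertility by age (5·fₓ·Sₓ):
  15–19: 5 × 0.0339 × 0.9852 = 0.16699
  20–24: 5 × 0.1736 × 0.9711 = 0.84291
  25–29: 5 × 0.2941 × 0.9599 = 1.41153
  30–34: 5 × 0.3747 × 0.9506 = 1.78095
  35–39: 5 × 0.2761 × 0.9472 = 1.30761
  40–44: 5 × 0.0854 × 0.9374 = 0.40027
Sum = 5.91026
NRR = 0.49020 × 5.91026 = 2.89721
NRR > 1, so each generation more than replaces itself.

2.897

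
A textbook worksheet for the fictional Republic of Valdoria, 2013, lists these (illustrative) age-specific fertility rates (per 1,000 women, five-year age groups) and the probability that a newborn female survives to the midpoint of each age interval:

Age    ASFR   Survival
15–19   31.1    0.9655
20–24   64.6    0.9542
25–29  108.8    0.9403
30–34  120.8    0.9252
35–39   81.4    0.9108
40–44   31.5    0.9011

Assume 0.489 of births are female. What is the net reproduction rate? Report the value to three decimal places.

0.998

Proportion female at birth = 0.489.
Survival-weighted fertility by age (5·fₓ·Sₓ):
  15–19: 5 × 31.1/1000 × 0.9655 = 0.15014
  20–24: 5 × 64.6/1000 × 0.9542 = 0.30821
  25–29: 5 × 108.8/1000 × 0.9403 = 0.51152
  30–34: 5 × 120.8/1000 × 0.9252 = 0.55882
  35–39: 5 × 81.4/1000 × 0.9108 = 0.37070
  40–44: 5 × 31.5/1000 × 0.9011 = 0.14192
Sum = 2.04131
NRR = 0.489 × 2.04131 = 0.99820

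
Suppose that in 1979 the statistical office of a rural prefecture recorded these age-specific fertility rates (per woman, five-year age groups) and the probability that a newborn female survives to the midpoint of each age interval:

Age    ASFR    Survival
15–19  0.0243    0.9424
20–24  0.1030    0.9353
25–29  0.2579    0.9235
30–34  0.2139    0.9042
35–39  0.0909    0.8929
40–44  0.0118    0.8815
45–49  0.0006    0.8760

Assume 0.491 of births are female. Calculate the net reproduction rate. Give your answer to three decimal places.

1.578

Proportion female at birth = 0.491.
Per-age-group product (5 × ASFR × survival probability):
  15–19: 5 × 0.0243 × 0.9424 = 0.11450
  20–24: 5 × 0.1030 × 0.9353 = 0.48168
  25–29: 5 × 0.2579 × 0.9235 = 1.19085
  30–34: 5 × 0.2139 × 0.9042 = 0.96704
  35–39: 5 × 0.0909 × 0.8929 = 0.40582
  40–44: 5 × 0.0118 × 0.8815 = 0.05201
  45–49: 5 × 0.0006 × 0.8760 = 0.00263
Sum = 3.21453
NRR = 0.491 × 3.21453 = 1.57833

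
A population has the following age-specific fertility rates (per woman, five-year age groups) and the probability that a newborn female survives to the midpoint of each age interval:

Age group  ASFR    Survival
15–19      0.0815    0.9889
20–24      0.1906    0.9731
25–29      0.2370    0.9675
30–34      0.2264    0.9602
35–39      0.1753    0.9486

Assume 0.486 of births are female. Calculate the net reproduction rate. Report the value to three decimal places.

Proportion female at birth = 0.486.
Per-age-group product (5 × ASFR × survival probability):
  15–19: 5 × 0.0815 × 0.9889 = 0.40298
  20–24: 5 × 0.1906 × 0.9731 = 0.92736
  25–29: 5 × 0.2370 × 0.9675 = 1.14649
  30–34: 5 × 0.2264 × 0.9602 = 1.08695
  35–39: 5 × 0.1753 × 0.9486 = 0.83145
Sum = 4.39523
NRR = 0.486 × 4.39523 = 2.13608
An NRR exceeding 1 indicates intrinsic growth under these rates.

2.136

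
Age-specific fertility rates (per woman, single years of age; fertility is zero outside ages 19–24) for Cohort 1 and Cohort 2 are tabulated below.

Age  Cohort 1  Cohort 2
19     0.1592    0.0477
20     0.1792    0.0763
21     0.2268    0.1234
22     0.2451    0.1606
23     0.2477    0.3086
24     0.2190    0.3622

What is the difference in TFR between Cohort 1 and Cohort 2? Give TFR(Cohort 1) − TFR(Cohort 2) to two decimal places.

Cohort 1:
  Sum of ASFRs = 0.1592 + 0.1792 + 0.2268 + 0.2451 + 0.2477 + 0.2190 = 1.2770
  TFR = 1.277
Cohort 2:
  Sum of ASFRs = 0.0477 + 0.0763 + 0.1234 + 0.1606 + 0.3086 + 0.3622 = 1.0788
  TFR = 1.0788
Difference = 1.277 − 1.0788 = 0.1982

0.20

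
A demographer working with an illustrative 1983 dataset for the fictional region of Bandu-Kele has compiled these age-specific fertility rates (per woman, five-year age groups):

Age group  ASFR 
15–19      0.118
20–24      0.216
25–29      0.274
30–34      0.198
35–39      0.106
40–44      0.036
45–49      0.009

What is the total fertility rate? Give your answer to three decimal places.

4.785

Sum of ASFRs = 0.118 + 0.216 + 0.274 + 0.198 + 0.106 + 0.036 + 0.009 = 0.957
TFR = 5 × 0.957 = 4.785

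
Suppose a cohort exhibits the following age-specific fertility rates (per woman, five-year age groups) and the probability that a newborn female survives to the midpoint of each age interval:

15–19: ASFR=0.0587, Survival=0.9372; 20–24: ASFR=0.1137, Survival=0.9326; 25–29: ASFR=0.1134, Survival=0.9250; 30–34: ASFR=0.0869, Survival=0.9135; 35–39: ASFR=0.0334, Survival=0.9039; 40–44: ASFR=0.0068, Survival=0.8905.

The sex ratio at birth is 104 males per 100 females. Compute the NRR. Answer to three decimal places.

0.935

Proportion female at birth = 100 / (100 + 104) = 0.49020.
Each age group contributes 5 × ASFR × survival:
  15–19: 5 × 0.0587 × 0.9372 = 0.27507
  20–24: 5 × 0.1137 × 0.9326 = 0.53018
  25–29: 5 × 0.1134 × 0.9250 = 0.52448
  30–34: 5 × 0.0869 × 0.9135 = 0.39692
  35–39: 5 × 0.0334 × 0.9039 = 0.15095
  40–44: 5 × 0.0068 × 0.8905 = 0.03028
Sum = 1.90788
NRR = 0.49020 × 1.90788 = 0.93524
With NRR below 1 the population is below replacement fertility.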